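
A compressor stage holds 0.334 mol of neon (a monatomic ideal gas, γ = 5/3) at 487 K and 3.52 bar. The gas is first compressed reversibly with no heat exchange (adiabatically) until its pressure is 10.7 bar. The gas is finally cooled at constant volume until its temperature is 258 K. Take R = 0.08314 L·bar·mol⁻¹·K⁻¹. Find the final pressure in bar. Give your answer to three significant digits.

P₃ ≈ 3.63 bar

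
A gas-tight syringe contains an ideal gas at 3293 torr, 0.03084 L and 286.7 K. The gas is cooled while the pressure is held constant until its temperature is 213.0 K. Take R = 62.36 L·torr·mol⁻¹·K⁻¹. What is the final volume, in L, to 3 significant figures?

P constant ⇒ V ∝ T: P₂ = P₁; V₂ = V₁·(T₂/T₁) = 0.02291 L.

V₂ ≈ 0.0229 L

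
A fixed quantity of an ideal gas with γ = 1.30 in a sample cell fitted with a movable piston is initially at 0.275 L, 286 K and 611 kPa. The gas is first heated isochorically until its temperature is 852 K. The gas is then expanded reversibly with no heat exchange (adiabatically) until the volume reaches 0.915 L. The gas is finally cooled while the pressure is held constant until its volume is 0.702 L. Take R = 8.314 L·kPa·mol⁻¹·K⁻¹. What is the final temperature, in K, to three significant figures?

T₄ ≈ 456 K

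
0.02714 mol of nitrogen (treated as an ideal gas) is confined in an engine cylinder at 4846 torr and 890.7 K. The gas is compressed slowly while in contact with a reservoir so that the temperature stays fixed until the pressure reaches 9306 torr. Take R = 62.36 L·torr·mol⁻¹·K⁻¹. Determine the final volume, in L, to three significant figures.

V₂ ≈ 0.162 L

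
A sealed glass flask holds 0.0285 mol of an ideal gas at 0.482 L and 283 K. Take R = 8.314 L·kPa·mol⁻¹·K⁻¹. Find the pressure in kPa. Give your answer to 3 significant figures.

P ≈ 139 kPa

PV = nRT ⇒ P = nRT/V = (0.0285 × 8.314 × 283) / 0.482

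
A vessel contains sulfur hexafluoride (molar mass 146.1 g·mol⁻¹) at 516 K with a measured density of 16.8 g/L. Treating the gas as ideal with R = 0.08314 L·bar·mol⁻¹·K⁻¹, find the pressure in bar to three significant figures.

ρ = PM/(RT) ⇒ P = ρRT/M = (16.8 × 0.08314 × 516.0) / 146.1

P ≈ 4.93 bar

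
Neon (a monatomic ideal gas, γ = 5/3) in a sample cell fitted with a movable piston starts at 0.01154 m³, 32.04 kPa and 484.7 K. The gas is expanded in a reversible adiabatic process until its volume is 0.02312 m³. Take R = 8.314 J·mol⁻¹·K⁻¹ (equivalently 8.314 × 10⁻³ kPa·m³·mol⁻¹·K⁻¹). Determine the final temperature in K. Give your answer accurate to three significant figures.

Adiabatic (γ = 5/3), T V^(γ−1) and P V^γ constant: T₂ = T₁·(V₁/V₂)^(γ−1) = 305.0 K; P₂ = P₁·(V₁/V₂)^γ = 10.06 kPa.

T₂ ≈ 305 K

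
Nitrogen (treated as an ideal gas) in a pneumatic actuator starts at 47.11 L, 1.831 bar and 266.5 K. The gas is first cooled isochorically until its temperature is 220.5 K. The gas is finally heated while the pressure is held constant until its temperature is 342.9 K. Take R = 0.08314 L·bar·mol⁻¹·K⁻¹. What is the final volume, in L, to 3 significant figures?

V₃ ≈ 73.3 L

V constant ⇒ P ∝ T: V₂ = V₁; P₂ = P₁·(T₂/T₁) = 1.515 bar.
P constant ⇒ V ∝ T: P₃ = P₂; V₃ = V₂·(T₃/T₂) = 73.26 L.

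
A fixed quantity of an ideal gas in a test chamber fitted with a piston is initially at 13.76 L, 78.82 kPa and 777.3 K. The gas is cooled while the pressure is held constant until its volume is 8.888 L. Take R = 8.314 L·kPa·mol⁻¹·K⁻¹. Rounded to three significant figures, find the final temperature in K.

T₂ ≈ 502 K

P constant ⇒ V ∝ T: P₂ = P₁; T₂ = T₁·(V₂/V₁) = 502.1 K.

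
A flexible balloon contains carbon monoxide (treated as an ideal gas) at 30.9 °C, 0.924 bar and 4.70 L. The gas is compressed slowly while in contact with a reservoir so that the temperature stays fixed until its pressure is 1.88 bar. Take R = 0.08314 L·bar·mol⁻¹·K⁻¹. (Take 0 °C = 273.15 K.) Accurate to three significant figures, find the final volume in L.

V₂ ≈ 2.31 L

Convert: T₁ = 304.0 K.
T constant ⇒ Boyle's law P V = const: T₂ = T₁; V₂ = V₁·(P₁/P₂) = 2.310 L.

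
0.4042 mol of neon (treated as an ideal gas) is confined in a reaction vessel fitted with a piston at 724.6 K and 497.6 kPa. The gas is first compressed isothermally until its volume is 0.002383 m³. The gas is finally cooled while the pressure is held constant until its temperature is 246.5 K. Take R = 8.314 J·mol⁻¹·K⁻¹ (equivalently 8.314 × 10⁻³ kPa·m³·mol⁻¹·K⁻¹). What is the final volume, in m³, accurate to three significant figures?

From PV = nRT: V₁ = nRT₁/P₁ = 0.004894 m³.
Isothermal, so P V is constant: T₂ = T₁; P₂ = P₁·(V₁/V₂) = 1022 kPa.
P constant ⇒ V ∝ T: P₃ = P₂; V₃ = V₂·(T₃/T₂) = 0.0008107 m³.

V₃ ≈ 0.000811 m³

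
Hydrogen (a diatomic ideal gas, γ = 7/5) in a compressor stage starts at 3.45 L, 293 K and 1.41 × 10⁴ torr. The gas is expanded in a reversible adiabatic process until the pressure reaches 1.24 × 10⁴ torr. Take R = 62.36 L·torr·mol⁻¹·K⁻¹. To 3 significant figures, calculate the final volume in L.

Reversible adiabatic, γ = 7/5: T₂ = T₁·(P₂/P₁)^((γ−1)/γ) = 282.4 K; V₂ = V₁·(P₁/P₂)^(1/γ) = 3.782 L.

V₂ ≈ 3.78 L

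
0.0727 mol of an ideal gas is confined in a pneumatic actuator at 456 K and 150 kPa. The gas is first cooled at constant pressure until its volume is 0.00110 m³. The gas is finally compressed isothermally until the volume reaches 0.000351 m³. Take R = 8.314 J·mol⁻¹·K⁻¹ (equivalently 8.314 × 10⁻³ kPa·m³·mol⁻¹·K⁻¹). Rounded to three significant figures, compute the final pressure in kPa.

P₃ ≈ 470 kPa

From PV = nRT: V₁ = nRT₁/P₁ = 0.001837 m³.
P constant ⇒ V ∝ T: P₂ = P₁; T₂ = T₁·(V₂/V₁) = 273.0 K.
Isothermal, so P V is constant: T₃ = T₂; P₃ = P₂·(V₂/V₃) = 470.1 kPa.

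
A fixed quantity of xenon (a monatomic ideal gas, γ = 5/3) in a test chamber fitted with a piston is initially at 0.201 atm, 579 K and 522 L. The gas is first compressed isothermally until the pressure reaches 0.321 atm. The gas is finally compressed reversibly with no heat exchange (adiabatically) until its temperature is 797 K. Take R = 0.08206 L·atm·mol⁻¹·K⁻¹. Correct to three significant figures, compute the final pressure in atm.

Isothermal, so P V is constant: T₂ = T₁; V₂ = V₁·(P₁/P₂) = 326.9 L.
Reversible adiabatic, γ = 5/3: P₃ = P₂·(T₃/T₂)^(γ/(γ−1)) = 0.7136 atm; V₃ = V₂·(T₂/T₃)^(1/(γ−1)) = 202.4 L.

P₃ ≈ 0.714 atm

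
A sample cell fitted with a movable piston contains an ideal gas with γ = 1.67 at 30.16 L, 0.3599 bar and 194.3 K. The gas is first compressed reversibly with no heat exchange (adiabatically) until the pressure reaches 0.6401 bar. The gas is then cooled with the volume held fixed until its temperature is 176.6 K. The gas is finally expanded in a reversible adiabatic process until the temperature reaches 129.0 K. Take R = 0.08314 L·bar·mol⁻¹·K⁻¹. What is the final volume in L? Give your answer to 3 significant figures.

V₄ ≈ 34.1 L

Adiabatic (γ = 1.67), T V^(γ−1) and P V^γ constant: T₂ = T₁·(P₂/P₁)^((γ−1)/γ) = 244.8 K; V₂ = V₁·(P₁/P₂)^(1/γ) = 21.36 L.
V constant ⇒ P ∝ T: V₃ = V₂; P₃ = P₂·(T₃/T₂) = 0.4618 bar.
Adiabatic (γ = 1.67), T V^(γ−1) and P V^γ constant: P₄ = P₃·(T₄/T₃)^(γ/(γ−1)) = 0.2111 bar; V₄ = V₃·(T₃/T₄)^(1/(γ−1)) = 34.14 L.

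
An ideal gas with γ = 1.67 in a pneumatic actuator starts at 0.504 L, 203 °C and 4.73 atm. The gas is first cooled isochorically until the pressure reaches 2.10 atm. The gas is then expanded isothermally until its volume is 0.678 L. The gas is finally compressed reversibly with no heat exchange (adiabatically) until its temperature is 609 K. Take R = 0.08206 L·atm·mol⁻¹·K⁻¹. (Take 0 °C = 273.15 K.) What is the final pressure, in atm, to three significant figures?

P₄ ≈ 21.8 atm

Convert: T₁ = 476.1 K.
V constant ⇒ P ∝ T: V₂ = V₁; T₂ = T₁·(P₂/P₁) = 211.4 K.
Isothermal, so P V is constant: T₃ = T₂; P₃ = P₂·(V₂/V₃) = 1.561 atm.
Adiabatic (γ = 1.67), T V^(γ−1) and P V^γ constant: P₄ = P₃·(T₄/T₃)^(γ/(γ−1)) = 21.82 atm; V₄ = V₃·(T₃/T₄)^(1/(γ−1)) = 0.1398 L.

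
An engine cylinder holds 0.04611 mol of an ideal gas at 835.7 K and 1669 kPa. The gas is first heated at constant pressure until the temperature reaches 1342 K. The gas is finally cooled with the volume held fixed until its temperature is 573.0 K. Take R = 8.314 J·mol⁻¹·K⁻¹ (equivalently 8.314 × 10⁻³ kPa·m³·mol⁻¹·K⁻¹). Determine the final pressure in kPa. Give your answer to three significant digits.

P₃ ≈ 713 kPa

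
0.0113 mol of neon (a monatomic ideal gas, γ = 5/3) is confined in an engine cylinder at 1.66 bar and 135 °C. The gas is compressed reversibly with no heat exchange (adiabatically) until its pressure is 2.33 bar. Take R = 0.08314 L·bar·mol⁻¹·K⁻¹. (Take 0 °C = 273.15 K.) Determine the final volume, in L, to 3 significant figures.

V₂ ≈ 0.188 L

Convert: T₁ = 408.1 K.
From PV = nRT: V₁ = nRT₁/P₁ = 0.2310 L.
Adiabatic (γ = 5/3), T V^(γ−1) and P V^γ constant: T₂ = T₁·(P₂/P₁)^((γ−1)/γ) = 467.4 K; V₂ = V₁·(P₁/P₂)^(1/γ) = 0.1885 L.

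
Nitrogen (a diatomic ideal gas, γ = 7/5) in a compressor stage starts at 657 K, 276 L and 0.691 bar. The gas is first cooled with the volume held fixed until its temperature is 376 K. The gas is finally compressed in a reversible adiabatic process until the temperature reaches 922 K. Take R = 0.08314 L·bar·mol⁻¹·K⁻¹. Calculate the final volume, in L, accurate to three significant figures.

V₃ ≈ 29.3 L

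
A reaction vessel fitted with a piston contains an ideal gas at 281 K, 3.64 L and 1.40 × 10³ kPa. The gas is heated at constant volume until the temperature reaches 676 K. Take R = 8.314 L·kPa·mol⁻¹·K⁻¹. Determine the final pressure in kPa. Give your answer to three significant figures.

V constant ⇒ P ∝ T: V₂ = V₁; P₂ = P₁·(T₂/T₁) = 3368 kPa.

P₂ ≈ 3.37e+03 kPa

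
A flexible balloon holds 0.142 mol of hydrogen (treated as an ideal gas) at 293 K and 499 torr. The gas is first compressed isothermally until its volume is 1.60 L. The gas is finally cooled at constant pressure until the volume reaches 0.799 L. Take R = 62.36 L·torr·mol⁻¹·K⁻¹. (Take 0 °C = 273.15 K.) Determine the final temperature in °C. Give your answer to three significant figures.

T₃ ≈ -127 °C

From PV = nRT: V₁ = nRT₁/P₁ = 5.199 L.
Isothermal, so P V is constant: T₂ = T₁; P₂ = P₁·(V₁/V₂) = 1622 torr.
Isobaric, so V/T is constant: P₃ = P₂; T₃ = T₂·(V₃/V₂) = 146.3 K.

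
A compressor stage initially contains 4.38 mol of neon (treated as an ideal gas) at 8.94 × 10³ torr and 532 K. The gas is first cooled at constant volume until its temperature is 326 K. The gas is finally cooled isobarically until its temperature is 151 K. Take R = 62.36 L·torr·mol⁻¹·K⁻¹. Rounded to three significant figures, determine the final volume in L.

V₃ ≈ 7.53 L

From PV = nRT: V₁ = nRT₁/P₁ = 16.25 L.
V constant ⇒ P ∝ T: V₂ = V₁; P₂ = P₁·(T₂/T₁) = 5478 torr.
P constant ⇒ V ∝ T: P₃ = P₂; V₃ = V₂·(T₃/T₂) = 7.529 L.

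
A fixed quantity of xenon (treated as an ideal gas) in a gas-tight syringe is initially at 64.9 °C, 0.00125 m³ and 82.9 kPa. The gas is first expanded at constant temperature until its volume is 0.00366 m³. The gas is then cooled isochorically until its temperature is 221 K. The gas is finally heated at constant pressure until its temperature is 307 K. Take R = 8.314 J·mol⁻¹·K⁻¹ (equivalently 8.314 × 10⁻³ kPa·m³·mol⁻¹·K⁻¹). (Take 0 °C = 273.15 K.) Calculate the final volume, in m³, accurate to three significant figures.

Convert: T₁ = 338.0 K.
Isothermal, so P V is constant: T₂ = T₁; P₂ = P₁·(V₁/V₂) = 28.31 kPa.
V constant ⇒ P ∝ T: V₃ = V₂; P₃ = P₂·(T₃/T₂) = 18.51 kPa.
P constant ⇒ V ∝ T: P₄ = P₃; V₄ = V₃·(T₄/T₃) = 0.005084 m³.

V₄ ≈ 0.00508 m³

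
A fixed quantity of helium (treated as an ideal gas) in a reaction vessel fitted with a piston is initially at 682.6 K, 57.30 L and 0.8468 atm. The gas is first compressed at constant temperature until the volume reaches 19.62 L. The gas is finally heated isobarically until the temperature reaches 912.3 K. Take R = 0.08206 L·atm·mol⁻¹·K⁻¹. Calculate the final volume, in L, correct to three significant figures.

V₃ ≈ 26.2 L

T constant ⇒ Boyle's law P V = const: T₂ = T₁; P₂ = P₁·(V₁/V₂) = 2.473 atm.
Isobaric, so V/T is constant: P₃ = P₂; V₃ = V₂·(T₃/T₂) = 26.22 L.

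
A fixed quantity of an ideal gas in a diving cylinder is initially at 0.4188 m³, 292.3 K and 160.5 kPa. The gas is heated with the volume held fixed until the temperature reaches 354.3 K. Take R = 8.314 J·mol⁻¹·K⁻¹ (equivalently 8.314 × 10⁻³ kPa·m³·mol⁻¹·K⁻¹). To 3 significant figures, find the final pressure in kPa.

P₂ ≈ 195 kPa

Isochoric, so P/T is constant: V₂ = V₁; P₂ = P₁·(T₂/T₁) = 194.5 kPa.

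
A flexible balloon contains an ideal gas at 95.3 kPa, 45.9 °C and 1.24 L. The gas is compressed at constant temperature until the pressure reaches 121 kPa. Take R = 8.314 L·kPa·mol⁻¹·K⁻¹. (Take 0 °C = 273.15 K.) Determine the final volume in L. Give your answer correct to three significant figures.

V₂ ≈ 0.977 L

Convert: T₁ = 319.0 K.
T constant ⇒ Boyle's law P V = const: T₂ = T₁; V₂ = V₁·(P₁/P₂) = 0.9766 L.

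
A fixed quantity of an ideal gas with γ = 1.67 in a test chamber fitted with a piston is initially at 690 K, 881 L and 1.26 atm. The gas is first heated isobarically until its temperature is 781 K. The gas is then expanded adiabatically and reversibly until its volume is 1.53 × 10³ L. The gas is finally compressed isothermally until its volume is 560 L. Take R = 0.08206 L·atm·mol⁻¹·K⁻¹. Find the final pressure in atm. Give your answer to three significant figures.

Isobaric, so V/T is constant: P₂ = P₁; V₂ = V₁·(T₂/T₁) = 997.2 L.
Adiabatic (γ = 1.67), T V^(γ−1) and P V^γ constant: T₃ = T₂·(V₂/V₃)^(γ−1) = 586.3 K; P₃ = P₂·(V₂/V₃)^γ = 0.6164 atm.
T constant ⇒ Boyle's law P V = const: T₄ = T₃; P₄ = P₃·(V₃/V₄) = 1.684 atm.

P₄ ≈ 1.68 atm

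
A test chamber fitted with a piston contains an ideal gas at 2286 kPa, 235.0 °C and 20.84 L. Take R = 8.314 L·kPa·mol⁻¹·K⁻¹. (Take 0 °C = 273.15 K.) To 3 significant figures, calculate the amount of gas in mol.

Convert: T = 508.15 K.
PV = nRT ⇒ n = PV/(RT) = (2286 × 20.84) / (8.314 × 508.15)

n ≈ 11.3 mol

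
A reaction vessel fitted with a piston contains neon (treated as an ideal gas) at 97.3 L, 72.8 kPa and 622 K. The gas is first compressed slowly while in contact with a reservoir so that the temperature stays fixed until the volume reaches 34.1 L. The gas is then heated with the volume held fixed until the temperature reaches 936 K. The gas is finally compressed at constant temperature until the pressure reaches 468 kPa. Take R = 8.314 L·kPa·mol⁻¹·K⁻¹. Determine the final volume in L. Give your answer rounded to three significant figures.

V₄ ≈ 22.8 L

T constant ⇒ Boyle's law P V = const: T₂ = T₁; P₂ = P₁·(V₁/V₂) = 207.7 kPa.
V constant ⇒ P ∝ T: V₃ = V₂; P₃ = P₂·(T₃/T₂) = 312.6 kPa.
T constant ⇒ Boyle's law P V = const: T₄ = T₃; V₄ = V₃·(P₃/P₄) = 22.78 L.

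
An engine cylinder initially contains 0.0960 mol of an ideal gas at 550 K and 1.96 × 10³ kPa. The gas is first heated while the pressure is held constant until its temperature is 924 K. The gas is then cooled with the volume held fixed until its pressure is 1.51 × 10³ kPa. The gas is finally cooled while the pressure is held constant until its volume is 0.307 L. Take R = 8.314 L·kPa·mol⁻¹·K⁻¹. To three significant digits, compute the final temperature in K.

From PV = nRT: V₁ = nRT₁/P₁ = 0.2240 L.
P constant ⇒ V ∝ T: P₂ = P₁; V₂ = V₁·(T₂/T₁) = 0.3763 L.
V constant ⇒ P ∝ T: V₃ = V₂; T₃ = T₂·(P₃/P₂) = 711.9 K.
P constant ⇒ V ∝ T: P₄ = P₃; T₄ = T₃·(V₄/V₃) = 580.8 K.

T₄ ≈ 581 K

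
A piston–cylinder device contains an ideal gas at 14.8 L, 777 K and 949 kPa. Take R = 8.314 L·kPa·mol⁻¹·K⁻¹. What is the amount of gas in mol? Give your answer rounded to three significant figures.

n ≈ 2.17 mol

PV = nRT ⇒ n = PV/(RT) = (949 × 14.8) / (8.314 × 777)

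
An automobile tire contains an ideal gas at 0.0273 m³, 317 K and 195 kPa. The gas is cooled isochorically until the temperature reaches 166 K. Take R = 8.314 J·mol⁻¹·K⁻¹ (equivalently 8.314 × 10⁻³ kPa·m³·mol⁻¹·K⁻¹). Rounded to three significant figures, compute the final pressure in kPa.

P₂ ≈ 102 kPa

V constant ⇒ P ∝ T: V₂ = V₁; P₂ = P₁·(T₂/T₁) = 102.1 kPa.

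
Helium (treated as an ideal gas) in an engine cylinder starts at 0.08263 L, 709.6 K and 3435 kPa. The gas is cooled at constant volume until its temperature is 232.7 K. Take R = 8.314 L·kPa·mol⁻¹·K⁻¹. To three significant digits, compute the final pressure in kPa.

Isochoric, so P/T is constant: V₂ = V₁; P₂ = P₁·(T₂/T₁) = 1126 kPa.

P₂ ≈ 1.13e+03 kPa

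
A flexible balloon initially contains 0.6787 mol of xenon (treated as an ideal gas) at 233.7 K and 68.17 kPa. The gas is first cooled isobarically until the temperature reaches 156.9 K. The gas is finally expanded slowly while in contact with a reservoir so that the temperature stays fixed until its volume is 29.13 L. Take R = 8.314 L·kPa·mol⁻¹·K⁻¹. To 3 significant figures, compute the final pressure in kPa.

From PV = nRT: V₁ = nRT₁/P₁ = 19.34 L.
P constant ⇒ V ∝ T: P₂ = P₁; V₂ = V₁·(T₂/T₁) = 12.99 L.
T constant ⇒ Boyle's law P V = const: T₃ = T₂; P₃ = P₂·(V₂/V₃) = 30.39 kPa.

P₃ ≈ 30.4 kPa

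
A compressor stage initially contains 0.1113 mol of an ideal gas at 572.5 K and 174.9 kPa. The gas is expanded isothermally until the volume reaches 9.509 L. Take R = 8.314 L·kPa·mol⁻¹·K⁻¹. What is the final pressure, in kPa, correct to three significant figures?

From PV = nRT: V₁ = nRT₁/P₁ = 3.029 L.
Isothermal, so P V is constant: T₂ = T₁; P₂ = P₁·(V₁/V₂) = 55.71 kPa.

P₂ ≈ 55.7 kPa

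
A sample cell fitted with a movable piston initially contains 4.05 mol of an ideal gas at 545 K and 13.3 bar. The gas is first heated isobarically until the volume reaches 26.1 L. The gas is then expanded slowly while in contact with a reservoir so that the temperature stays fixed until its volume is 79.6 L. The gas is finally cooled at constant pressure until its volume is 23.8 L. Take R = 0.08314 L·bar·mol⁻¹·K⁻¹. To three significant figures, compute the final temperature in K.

From PV = nRT: V₁ = nRT₁/P₁ = 13.80 L.
Isobaric, so V/T is constant: P₂ = P₁; T₂ = T₁·(V₂/V₁) = 1031 K.
Isothermal, so P V is constant: T₃ = T₂; P₃ = P₂·(V₂/V₃) = 4.361 bar.
Isobaric, so V/T is constant: P₄ = P₃; T₄ = T₃·(V₄/V₃) = 308.2 K.

T₄ ≈ 308 K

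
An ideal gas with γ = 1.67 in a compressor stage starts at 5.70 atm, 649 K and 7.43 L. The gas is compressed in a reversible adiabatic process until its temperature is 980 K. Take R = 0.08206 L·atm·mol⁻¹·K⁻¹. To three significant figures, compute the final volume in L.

Reversible adiabatic, γ = 1.67: P₂ = P₁·(T₂/T₁)^(γ/(γ−1)) = 15.92 atm; V₂ = V₁·(T₁/T₂)^(1/(γ−1)) = 4.017 L.

V₂ ≈ 4.02 L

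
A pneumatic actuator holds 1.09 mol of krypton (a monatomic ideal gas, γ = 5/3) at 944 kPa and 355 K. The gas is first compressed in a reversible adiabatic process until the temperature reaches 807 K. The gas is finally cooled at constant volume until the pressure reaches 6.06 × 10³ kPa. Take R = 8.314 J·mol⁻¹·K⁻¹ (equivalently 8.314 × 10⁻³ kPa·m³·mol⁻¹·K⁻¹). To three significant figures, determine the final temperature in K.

From PV = nRT: V₁ = nRT₁/P₁ = 0.003408 m³.
Reversible adiabatic, γ = 5/3: P₂ = P₁·(T₂/T₁)^(γ/(γ−1)) = 7355 kPa; V₂ = V₁·(T₁/T₂)^(1/(γ−1)) = 0.0009943 m³.
Isochoric, so P/T is constant: V₃ = V₂; T₃ = T₂·(P₃/P₂) = 664.9 K.

T₃ ≈ 665 K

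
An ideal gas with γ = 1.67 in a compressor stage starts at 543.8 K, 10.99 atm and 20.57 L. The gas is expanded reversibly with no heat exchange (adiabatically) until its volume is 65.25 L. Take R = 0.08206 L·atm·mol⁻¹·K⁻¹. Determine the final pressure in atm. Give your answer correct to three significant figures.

P₂ ≈ 1.60 atm

Reversible adiabatic, γ = 1.67: T₂ = T₁·(V₁/V₂)^(γ−1) = 250.9 K; P₂ = P₁·(V₁/V₂)^γ = 1.599 atm.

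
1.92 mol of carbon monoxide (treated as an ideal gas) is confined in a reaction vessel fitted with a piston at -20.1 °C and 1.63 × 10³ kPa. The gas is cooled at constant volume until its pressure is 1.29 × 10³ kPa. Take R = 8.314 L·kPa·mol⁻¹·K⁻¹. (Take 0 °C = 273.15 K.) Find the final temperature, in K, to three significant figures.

T₂ ≈ 200 K

Convert: T₁ = 253.0 K.
From PV = nRT: V₁ = nRT₁/P₁ = 2.478 L.
Isochoric, so P/T is constant: V₂ = V₁; T₂ = T₁·(P₂/P₁) = 200.3 K.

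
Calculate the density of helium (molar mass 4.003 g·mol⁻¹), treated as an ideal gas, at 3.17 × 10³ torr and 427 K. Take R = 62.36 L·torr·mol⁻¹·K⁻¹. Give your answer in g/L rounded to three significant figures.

ρ ≈ 0.477 g/L

ρ = PM/(RT) = (3.17e+03 × 4.003) / (62.36 × 427.0)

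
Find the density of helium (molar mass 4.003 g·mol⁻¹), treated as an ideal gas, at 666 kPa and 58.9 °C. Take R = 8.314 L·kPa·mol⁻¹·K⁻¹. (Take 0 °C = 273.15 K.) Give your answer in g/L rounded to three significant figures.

ρ = PM/(RT) = (666 × 4.003) / (8.314 × 332.0)

ρ ≈ 0.966 g/L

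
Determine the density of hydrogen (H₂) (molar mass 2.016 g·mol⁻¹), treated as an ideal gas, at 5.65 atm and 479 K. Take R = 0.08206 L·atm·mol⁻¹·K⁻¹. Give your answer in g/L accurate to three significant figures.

ρ = PM/(RT) = (5.65 × 2.016) / (0.08206 × 479.0)

ρ ≈ 0.290 g/L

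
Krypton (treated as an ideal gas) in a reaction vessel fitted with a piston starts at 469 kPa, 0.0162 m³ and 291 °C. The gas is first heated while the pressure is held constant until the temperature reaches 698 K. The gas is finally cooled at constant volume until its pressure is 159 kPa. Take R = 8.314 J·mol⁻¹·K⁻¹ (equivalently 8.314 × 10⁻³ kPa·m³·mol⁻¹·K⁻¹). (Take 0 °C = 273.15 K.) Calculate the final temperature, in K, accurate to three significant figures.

T₃ ≈ 237 K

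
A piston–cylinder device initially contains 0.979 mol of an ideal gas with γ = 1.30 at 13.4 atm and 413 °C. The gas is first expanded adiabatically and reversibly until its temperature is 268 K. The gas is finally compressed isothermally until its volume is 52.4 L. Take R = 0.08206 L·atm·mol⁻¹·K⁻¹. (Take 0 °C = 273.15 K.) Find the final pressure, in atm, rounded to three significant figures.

P₃ ≈ 0.411 atm

Convert: T₁ = 686.1 K.
From PV = nRT: V₁ = nRT₁/P₁ = 4.114 L.
Reversible adiabatic, γ = 1.30: P₂ = P₁·(T₂/T₁)^(γ/(γ−1)) = 0.2280 atm; V₂ = V₁·(T₁/T₂)^(1/(γ−1)) = 94.44 L.
Isothermal, so P V is constant: T₃ = T₂; P₃ = P₂·(V₂/V₃) = 0.4109 atm.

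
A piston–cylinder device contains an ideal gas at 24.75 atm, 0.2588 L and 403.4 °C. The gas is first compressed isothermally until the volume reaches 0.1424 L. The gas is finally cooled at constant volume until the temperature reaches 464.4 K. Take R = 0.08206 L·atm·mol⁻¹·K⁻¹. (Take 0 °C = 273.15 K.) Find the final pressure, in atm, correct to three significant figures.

P₃ ≈ 30.9 atm

Convert: T₁ = 676.5 K.
Isothermal, so P V is constant: T₂ = T₁; P₂ = P₁·(V₁/V₂) = 44.98 atm.
Isochoric, so P/T is constant: V₃ = V₂; P₃ = P₂·(T₃/T₂) = 30.88 atm.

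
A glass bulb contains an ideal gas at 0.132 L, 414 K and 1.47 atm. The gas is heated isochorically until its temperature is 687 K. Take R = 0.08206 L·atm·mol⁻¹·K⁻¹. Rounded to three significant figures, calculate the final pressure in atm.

Isochoric, so P/T is constant: V₂ = V₁; P₂ = P₁·(T₂/T₁) = 2.439 atm.

P₂ ≈ 2.44 atm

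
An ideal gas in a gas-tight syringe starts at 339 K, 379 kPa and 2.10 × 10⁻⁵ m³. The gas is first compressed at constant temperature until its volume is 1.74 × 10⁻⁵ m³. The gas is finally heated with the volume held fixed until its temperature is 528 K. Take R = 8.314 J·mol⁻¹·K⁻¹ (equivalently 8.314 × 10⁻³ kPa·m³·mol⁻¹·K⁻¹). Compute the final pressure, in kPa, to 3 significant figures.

P₃ ≈ 712 kPa

T constant ⇒ Boyle's law P V = const: T₂ = T₁; P₂ = P₁·(V₁/V₂) = 457.4 kPa.
V constant ⇒ P ∝ T: V₃ = V₂; P₃ = P₂·(T₃/T₂) = 712.4 kPa.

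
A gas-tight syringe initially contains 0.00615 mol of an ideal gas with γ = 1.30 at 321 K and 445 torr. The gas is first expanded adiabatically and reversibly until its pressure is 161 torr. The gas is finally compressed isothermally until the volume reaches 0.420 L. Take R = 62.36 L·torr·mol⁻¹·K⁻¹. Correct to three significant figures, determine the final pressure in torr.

P₃ ≈ 232 torr

From PV = nRT: V₁ = nRT₁/P₁ = 0.2766 L.
Adiabatic (γ = 1.30), T V^(γ−1) and P V^γ constant: T₂ = T₁·(P₂/P₁)^((γ−1)/γ) = 253.9 K; V₂ = V₁·(P₁/P₂)^(1/γ) = 0.6047 L.
T constant ⇒ Boyle's law P V = const: T₃ = T₂; P₃ = P₂·(V₂/V₃) = 231.8 torr.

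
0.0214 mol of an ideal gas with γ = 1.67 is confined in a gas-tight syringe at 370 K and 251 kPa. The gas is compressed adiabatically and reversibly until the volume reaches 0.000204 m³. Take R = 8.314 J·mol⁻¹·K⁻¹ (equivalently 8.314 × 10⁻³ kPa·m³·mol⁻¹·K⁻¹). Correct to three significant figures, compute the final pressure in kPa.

From PV = nRT: V₁ = nRT₁/P₁ = 0.0002623 m³.
Adiabatic (γ = 1.67), T V^(γ−1) and P V^γ constant: T₂ = T₁·(V₁/V₂)^(γ−1) = 437.8 K; P₂ = P₁·(V₁/V₂)^γ = 381.9 kPa.

P₂ ≈ 382 kPa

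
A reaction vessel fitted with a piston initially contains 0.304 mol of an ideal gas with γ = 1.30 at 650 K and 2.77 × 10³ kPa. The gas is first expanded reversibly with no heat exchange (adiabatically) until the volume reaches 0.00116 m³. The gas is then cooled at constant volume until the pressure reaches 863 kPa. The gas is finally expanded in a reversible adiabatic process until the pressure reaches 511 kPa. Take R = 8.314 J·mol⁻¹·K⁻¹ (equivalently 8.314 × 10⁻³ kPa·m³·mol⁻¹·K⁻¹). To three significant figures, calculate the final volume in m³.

From PV = nRT: V₁ = nRT₁/P₁ = 0.0005931 m³.
Reversible adiabatic, γ = 1.30: T₂ = T₁·(V₁/V₂)^(γ−1) = 531.5 K; P₂ = P₁·(V₁/V₂)^γ = 1158 kPa.
V constant ⇒ P ∝ T: V₃ = V₂; T₃ = T₂·(P₃/P₂) = 396.1 K.
Adiabatic (γ = 1.30), T V^(γ−1) and P V^γ constant: T₄ = T₃·(P₄/P₃)^((γ−1)/γ) = 351.0 K; V₄ = V₃·(P₃/P₄)^(1/γ) = 0.001736 m³.

V₄ ≈ 0.00174 m³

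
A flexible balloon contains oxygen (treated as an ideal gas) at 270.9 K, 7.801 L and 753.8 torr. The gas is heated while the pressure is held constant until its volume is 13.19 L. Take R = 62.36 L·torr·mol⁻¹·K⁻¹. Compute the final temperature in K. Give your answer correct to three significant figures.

T₂ ≈ 458 K

P constant ⇒ V ∝ T: P₂ = P₁; T₂ = T₁·(V₂/V₁) = 458.0 K.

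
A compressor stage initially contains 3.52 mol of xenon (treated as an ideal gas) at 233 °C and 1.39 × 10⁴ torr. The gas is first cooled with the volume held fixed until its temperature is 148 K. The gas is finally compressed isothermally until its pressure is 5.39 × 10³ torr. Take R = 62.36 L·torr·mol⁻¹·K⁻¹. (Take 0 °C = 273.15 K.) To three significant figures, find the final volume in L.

V₃ ≈ 6.03 L

Convert: T₁ = 506.1 K.
From PV = nRT: V₁ = nRT₁/P₁ = 7.993 L.
V constant ⇒ P ∝ T: V₂ = V₁; P₂ = P₁·(T₂/T₁) = 4064 torr.
Isothermal, so P V is constant: T₃ = T₂; V₃ = V₂·(P₂/P₃) = 6.027 L.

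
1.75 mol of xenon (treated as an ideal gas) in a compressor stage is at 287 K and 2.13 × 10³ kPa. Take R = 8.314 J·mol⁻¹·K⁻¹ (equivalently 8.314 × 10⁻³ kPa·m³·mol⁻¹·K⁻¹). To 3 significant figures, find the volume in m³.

V ≈ 0.00196 m³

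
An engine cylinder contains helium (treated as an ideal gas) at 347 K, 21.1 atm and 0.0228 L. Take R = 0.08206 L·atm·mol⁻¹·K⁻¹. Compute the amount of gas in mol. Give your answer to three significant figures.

PV = nRT ⇒ n = PV/(RT) = (21.1 × 0.0228) / (0.08206 × 347)

n ≈ 0.0169 mol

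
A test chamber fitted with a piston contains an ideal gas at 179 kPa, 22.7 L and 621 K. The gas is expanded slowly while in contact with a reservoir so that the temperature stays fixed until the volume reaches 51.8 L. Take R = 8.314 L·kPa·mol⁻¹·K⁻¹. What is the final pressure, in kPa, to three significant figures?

T constant ⇒ Boyle's law P V = const: T₂ = T₁; P₂ = P₁·(V₁/V₂) = 78.44 kPa.

P₂ ≈ 78.4 kPa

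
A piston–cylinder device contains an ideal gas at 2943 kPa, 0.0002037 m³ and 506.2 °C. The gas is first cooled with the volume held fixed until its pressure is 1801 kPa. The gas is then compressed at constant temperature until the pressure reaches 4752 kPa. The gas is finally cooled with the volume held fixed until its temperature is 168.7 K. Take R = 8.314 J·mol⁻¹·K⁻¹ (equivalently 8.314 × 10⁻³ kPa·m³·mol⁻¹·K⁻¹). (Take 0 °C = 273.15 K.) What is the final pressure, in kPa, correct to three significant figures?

P₄ ≈ 1.68e+03 kPa

Convert: T₁ = 779.3 K.
Isochoric, so P/T is constant: V₂ = V₁; T₂ = T₁·(P₂/P₁) = 476.9 K.
T constant ⇒ Boyle's law P V = const: T₃ = T₂; V₃ = V₂·(P₂/P₃) = 7.720e-05 m³.
V constant ⇒ P ∝ T: V₄ = V₃; P₄ = P₃·(T₄/T₃) = 1681 kPa.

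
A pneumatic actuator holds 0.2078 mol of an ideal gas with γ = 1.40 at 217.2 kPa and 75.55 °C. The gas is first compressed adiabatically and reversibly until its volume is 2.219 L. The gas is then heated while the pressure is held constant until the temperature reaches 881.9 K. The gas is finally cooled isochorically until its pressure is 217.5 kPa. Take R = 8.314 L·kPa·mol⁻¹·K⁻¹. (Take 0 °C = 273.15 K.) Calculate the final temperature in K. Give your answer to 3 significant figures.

T₄ ≈ 646 K

Convert: T₁ = 348.7 K.
From PV = nRT: V₁ = nRT₁/P₁ = 2.774 L.
Reversible adiabatic, γ = 1.40: T₂ = T₁·(V₁/V₂)^(γ−1) = 381.2 K; P₂ = P₁·(V₁/V₂)^γ = 296.8 kPa.
P constant ⇒ V ∝ T: P₃ = P₂; V₃ = V₂·(T₃/T₂) = 5.133 L.
V constant ⇒ P ∝ T: V₄ = V₃; T₄ = T₃·(P₄/P₃) = 646.2 K.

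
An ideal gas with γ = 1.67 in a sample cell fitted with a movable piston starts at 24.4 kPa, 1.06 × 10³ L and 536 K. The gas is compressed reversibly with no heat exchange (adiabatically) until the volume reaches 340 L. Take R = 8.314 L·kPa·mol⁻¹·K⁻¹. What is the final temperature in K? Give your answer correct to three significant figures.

Reversible adiabatic, γ = 1.67: T₂ = T₁·(V₁/V₂)^(γ−1) = 1148 K; P₂ = P₁·(V₁/V₂)^γ = 163.0 kPa.

T₂ ≈ 1.15e+03 K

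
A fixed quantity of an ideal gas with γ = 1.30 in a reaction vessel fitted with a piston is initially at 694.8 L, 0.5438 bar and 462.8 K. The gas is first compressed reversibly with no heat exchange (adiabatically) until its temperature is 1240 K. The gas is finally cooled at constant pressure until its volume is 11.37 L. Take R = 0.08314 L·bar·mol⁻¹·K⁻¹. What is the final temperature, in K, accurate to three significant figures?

Adiabatic (γ = 1.30), T V^(γ−1) and P V^γ constant: P₂ = P₁·(T₂/T₁)^(γ/(γ−1)) = 38.93 bar; V₂ = V₁·(T₁/T₂)^(1/(γ−1)) = 26.01 L.
P constant ⇒ V ∝ T: P₃ = P₂; T₃ = T₂·(V₃/V₂) = 542.1 K.

T₃ ≈ 542 K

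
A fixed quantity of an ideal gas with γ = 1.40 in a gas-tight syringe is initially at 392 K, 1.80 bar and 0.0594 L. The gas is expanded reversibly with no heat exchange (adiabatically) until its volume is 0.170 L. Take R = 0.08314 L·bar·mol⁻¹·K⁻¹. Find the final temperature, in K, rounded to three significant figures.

Adiabatic (γ = 1.40), T V^(γ−1) and P V^γ constant: T₂ = T₁·(V₁/V₂)^(γ−1) = 257.4 K; P₂ = P₁·(V₁/V₂)^γ = 0.4130 bar.

T₂ ≈ 257 K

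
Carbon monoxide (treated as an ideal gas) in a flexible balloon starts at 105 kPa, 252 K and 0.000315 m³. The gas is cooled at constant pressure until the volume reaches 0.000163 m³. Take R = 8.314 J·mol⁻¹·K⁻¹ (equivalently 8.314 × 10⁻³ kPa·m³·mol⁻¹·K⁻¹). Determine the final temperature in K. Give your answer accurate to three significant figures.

Isobaric, so V/T is constant: P₂ = P₁; T₂ = T₁·(V₂/V₁) = 130.4 K.

T₂ ≈ 130 K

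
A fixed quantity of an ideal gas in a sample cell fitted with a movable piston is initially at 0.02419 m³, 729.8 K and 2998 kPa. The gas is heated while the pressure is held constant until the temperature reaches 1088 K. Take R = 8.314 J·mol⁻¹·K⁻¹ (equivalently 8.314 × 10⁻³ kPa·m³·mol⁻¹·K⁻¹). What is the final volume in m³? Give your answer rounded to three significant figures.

V₂ ≈ 0.0361 m³

Isobaric, so V/T is constant: P₂ = P₁; V₂ = V₁·(T₂/T₁) = 0.03606 m³.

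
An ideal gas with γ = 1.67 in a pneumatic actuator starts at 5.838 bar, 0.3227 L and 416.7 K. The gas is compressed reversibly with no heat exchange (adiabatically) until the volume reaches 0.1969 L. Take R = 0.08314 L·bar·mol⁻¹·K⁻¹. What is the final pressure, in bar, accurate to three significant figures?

P₂ ≈ 13.3 bar

Reversible adiabatic, γ = 1.67: T₂ = T₁·(V₁/V₂)^(γ−1) = 580.2 K; P₂ = P₁·(V₁/V₂)^γ = 13.32 bar.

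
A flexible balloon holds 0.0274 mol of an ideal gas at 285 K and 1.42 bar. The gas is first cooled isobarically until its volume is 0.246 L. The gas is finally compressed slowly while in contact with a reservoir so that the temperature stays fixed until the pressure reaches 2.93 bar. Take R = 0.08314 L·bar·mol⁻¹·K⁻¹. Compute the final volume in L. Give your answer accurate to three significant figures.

V₃ ≈ 0.119 L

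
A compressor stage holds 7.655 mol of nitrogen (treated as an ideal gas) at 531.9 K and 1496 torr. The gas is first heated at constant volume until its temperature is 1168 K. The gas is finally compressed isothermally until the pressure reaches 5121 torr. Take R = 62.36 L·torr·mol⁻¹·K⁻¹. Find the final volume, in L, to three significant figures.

V₃ ≈ 109 L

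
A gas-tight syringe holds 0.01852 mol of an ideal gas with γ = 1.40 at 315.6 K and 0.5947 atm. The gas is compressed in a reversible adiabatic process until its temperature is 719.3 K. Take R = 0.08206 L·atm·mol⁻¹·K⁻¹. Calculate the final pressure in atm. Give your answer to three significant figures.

P₂ ≈ 10.6 atm

From PV = nRT: V₁ = nRT₁/P₁ = 0.8065 L.
Adiabatic (γ = 1.40), T V^(γ−1) and P V^γ constant: P₂ = P₁·(T₂/T₁)^(γ/(γ−1)) = 10.63 atm; V₂ = V₁·(T₁/T₂)^(1/(γ−1)) = 0.1028 L.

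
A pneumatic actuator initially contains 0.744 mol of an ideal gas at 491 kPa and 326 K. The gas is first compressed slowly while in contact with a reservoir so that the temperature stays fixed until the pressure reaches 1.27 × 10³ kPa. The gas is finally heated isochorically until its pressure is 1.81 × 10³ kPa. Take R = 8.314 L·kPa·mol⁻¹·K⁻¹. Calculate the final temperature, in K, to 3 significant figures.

From PV = nRT: V₁ = nRT₁/P₁ = 4.107 L.
T constant ⇒ Boyle's law P V = const: T₂ = T₁; V₂ = V₁·(P₁/P₂) = 1.588 L.
Isochoric, so P/T is constant: V₃ = V₂; T₃ = T₂·(P₃/P₂) = 464.6 K.

T₃ ≈ 465 K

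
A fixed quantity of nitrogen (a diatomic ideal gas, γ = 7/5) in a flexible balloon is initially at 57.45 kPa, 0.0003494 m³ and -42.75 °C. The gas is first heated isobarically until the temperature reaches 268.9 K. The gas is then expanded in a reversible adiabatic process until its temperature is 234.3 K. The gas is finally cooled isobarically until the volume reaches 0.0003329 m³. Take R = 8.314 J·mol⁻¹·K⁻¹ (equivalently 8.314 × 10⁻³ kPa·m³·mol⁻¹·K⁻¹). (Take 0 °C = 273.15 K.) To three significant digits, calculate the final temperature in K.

T₄ ≈ 136 K

Convert: T₁ = 230.4 K.
Isobaric, so V/T is constant: P₂ = P₁; V₂ = V₁·(T₂/T₁) = 0.0004078 m³.
Adiabatic (γ = 7/5), T V^(γ−1) and P V^γ constant: P₃ = P₂·(T₃/T₂)^(γ/(γ−1)) = 35.48 kPa; V₃ = V₂·(T₂/T₃)^(1/(γ−1)) = 0.0005754 m³.
Isobaric, so V/T is constant: P₄ = P₃; T₄ = T₃·(V₄/V₃) = 135.6 K.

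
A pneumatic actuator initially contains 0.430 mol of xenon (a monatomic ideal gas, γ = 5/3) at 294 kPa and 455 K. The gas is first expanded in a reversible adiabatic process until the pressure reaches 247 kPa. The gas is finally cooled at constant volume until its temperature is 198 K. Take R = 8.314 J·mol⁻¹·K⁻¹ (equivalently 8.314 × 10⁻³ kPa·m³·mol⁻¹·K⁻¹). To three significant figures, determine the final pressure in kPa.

P₃ ≈ 115 kPa

From PV = nRT: V₁ = nRT₁/P₁ = 0.005533 m³.
Adiabatic (γ = 5/3), T V^(γ−1) and P V^γ constant: T₂ = T₁·(P₂/P₁)^((γ−1)/γ) = 424.4 K; V₂ = V₁·(P₁/P₂)^(1/γ) = 0.006142 m³.
Isochoric, so P/T is constant: V₃ = V₂; P₃ = P₂·(T₃/T₂) = 115.2 kPa.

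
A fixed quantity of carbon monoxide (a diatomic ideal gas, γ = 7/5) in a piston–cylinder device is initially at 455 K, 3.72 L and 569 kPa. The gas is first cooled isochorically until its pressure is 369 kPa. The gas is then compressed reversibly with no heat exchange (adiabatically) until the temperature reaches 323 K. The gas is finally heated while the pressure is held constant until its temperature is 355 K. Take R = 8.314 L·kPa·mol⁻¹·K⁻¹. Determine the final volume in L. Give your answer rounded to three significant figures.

V₄ ≈ 3.26 L

Isochoric, so P/T is constant: V₂ = V₁; T₂ = T₁·(P₂/P₁) = 295.1 K.
Reversible adiabatic, γ = 7/5: P₃ = P₂·(T₃/T₂)^(γ/(γ−1)) = 506.4 kPa; V₃ = V₂·(T₂/T₃)^(1/(γ−1)) = 2.967 L.
P constant ⇒ V ∝ T: P₄ = P₃; V₄ = V₃·(T₄/T₃) = 3.261 L.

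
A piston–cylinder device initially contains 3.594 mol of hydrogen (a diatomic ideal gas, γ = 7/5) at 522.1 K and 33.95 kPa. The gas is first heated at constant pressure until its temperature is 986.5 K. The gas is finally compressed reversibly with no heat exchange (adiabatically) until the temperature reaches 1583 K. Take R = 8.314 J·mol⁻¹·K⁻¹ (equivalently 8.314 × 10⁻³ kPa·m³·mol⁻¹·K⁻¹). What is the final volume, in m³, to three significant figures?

V₃ ≈ 0.266 m³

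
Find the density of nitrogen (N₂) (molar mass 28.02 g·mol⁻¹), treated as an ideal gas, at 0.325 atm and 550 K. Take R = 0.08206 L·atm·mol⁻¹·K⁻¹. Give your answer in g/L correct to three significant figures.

ρ = PM/(RT) = (0.325 × 28.02) / (0.08206 × 550.0)

ρ ≈ 0.202 g/L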